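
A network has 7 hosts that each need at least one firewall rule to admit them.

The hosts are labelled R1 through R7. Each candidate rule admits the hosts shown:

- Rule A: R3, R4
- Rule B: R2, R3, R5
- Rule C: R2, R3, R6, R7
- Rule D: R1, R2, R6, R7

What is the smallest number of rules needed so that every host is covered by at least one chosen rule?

A and B and D together: A ∪ B ∪ D = {R1, R2, R3, R4, R5, R6, R7} — every host is covered.
Only D contains R1, so D is forced; the remaining 3 hosts need at least 2 more rules (each remaining rule adds at most 2) — so at least 3 rules are needed, and 3 is optimal.

3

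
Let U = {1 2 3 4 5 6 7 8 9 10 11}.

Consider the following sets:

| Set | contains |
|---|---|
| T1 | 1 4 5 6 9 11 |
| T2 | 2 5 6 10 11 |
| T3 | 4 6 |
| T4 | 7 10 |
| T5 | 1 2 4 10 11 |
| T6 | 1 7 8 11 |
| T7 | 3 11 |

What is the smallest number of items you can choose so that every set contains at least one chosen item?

The 3 items {6, 7, 11} hit every set.
The sets T3, T4, T7 are pairwise disjoint, so any hitting set needs a separate item for each — at least 3. Hence 3 is optimal.

3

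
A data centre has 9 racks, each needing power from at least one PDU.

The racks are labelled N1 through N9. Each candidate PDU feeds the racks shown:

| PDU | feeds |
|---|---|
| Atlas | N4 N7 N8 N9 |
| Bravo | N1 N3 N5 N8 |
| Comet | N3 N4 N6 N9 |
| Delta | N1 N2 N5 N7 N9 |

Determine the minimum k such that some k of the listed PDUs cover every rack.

3

Take {Bravo, Comet, Delta}. Their union is {N1, N2, N3, N4, N5, N6, N7, N8, N9}, which is all 9 racks.
Only Delta contains N2, so Delta is forced; the remaining 4 racks need at least 2 more PDUs (each remaining PDU adds at most 3) — so at least 3 PDUs are needed, and 3 is optimal.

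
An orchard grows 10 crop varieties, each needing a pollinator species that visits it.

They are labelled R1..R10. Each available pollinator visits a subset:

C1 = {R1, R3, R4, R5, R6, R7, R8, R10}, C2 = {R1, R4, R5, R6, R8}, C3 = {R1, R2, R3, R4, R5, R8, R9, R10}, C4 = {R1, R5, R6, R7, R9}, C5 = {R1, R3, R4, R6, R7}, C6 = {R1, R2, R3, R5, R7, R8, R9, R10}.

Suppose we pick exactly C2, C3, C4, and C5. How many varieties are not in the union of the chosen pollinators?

Union of C2, C3, C4, C5 = {R1, R2, R3, R4, R5, R6, R7, R8, R9, R10} — that's every variety, so 0 are uncovered.

0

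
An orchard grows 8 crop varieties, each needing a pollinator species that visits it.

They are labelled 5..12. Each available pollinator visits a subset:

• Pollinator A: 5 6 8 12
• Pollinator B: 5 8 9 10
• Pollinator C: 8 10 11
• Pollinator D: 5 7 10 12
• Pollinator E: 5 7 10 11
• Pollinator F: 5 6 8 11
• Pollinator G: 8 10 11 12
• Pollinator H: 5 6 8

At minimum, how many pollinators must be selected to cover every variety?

A and B and E together: A ∪ B ∪ E = {5, 6, 7, 8, 9, 10, 11, 12} — every variety is covered.
Only B contains 9, so B is forced; the remaining 4 varieties need at least 2 more pollinators (each remaining pollinator adds at most 2) — so at least 3 pollinators are needed, and 3 is optimal.

3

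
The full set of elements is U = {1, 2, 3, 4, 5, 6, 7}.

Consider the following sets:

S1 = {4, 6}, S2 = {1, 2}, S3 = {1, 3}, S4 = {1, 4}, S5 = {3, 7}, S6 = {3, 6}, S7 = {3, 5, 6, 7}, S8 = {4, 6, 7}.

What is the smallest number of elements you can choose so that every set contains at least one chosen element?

3

Take H = {1, 3, 4}. Each listed set contains at least one of these, so H is a hitting set of size 3.
The sets S1, S2, S5 are pairwise disjoint, so any hitting set needs a separate element for each — at least 3. Hence 3 is optimal.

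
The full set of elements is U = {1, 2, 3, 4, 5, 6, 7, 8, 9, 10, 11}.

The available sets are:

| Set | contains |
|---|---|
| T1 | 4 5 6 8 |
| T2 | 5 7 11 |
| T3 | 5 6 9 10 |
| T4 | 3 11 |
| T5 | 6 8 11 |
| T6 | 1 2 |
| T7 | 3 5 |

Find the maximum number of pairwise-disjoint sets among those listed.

T1, T4, T6 are pairwise disjoint (T1={4,5,6,8}; T4={3,11}; T6={1,2}).
Every remaining set overlaps one of these, and no 4 of the listed sets are pairwise disjoint, so 3 is the maximum.

3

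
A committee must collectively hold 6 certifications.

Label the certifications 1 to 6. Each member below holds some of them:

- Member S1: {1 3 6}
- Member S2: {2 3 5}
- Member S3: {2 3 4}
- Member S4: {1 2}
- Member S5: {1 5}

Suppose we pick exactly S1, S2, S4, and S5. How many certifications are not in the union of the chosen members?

Union of S1, S2, S4, S5 = {1, 2, 3, 5, 6}.
Not covered: 4 — 1 certification.

1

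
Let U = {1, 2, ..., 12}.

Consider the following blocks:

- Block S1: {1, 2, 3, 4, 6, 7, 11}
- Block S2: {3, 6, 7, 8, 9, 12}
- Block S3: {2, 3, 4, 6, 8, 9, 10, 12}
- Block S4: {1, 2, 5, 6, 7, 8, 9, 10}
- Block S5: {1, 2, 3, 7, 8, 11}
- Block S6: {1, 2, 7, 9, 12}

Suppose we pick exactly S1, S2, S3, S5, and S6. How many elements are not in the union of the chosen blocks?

1

Union of S1, S2, S3, S5, S6 = {1, 2, 3, 4, 6, 7, 8, 9, 10, 11, 12}.
Not covered: 5 — 1 element.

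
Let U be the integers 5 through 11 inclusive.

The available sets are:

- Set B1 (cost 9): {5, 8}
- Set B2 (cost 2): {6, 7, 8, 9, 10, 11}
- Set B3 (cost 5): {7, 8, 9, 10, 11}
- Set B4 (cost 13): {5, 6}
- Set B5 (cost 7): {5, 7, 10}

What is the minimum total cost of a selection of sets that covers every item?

B2, B5 together cover every item (B2 ∪ B5 = {5, 6, 7, 8, 9, 10, 11}); total cost 2 + 7 = 9.
No covering selection has total cost below 9.

9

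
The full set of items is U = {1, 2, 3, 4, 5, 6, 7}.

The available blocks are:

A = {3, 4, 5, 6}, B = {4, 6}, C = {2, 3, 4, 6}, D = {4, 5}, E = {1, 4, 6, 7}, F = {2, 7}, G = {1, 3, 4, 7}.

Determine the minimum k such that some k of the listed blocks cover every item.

3

Take {C, D, G}. Their union is {1, 2, 3, 4, 5, 6, 7}, which is all 7 items.
No 2 of the 7 blocks cover everything (all 21 combinations miss at least one item), so 3 is optimal.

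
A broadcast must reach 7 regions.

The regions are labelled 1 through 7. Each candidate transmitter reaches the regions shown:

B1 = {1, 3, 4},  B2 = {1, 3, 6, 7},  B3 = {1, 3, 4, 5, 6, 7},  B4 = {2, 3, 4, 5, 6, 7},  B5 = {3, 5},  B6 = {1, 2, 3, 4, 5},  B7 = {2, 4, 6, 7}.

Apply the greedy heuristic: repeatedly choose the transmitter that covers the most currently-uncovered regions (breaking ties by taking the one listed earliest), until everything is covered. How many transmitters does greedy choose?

2

Greedy: pick B3 (covers 6 new) → pick B4 (covers 1 new). Total picks: 2.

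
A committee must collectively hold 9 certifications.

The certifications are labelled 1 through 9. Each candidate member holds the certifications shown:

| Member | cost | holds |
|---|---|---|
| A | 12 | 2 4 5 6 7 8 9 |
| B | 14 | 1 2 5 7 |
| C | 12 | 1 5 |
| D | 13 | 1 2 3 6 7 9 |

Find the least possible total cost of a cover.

A, D together cover every certification (A ∪ D = {1, 2, 3, 4, 5, 6, 7, 8, 9}); total cost 12 + 13 = 25.
No covering selection has total cost below 25.

25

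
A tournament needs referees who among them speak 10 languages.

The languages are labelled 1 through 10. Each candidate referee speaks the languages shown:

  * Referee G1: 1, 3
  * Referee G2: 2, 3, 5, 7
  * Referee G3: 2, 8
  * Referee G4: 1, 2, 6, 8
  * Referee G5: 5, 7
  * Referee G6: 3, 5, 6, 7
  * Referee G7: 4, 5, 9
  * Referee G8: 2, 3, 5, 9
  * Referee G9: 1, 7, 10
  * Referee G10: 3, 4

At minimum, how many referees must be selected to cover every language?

G4 and G7 and G8 and G9 together: G4 ∪ G7 ∪ G8 ∪ G9 = {1, 2, 3, 4, 5, 6, 7, 8, 9, 10} — every language is covered.
No 3 of the 10 referees cover everything (all 120 combinations miss at least one language), so 4 is optimal.

4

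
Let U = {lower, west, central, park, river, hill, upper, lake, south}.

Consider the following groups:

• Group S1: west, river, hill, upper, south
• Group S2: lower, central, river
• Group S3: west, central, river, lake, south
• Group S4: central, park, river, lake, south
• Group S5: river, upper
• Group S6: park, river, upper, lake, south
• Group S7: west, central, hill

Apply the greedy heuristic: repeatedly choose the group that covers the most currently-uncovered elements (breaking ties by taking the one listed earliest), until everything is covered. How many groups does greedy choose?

3

Greedy: pick S1 (covers 5 new) → pick S4 (covers 3 new) → pick S2 (covers 1 new). Total picks: 3.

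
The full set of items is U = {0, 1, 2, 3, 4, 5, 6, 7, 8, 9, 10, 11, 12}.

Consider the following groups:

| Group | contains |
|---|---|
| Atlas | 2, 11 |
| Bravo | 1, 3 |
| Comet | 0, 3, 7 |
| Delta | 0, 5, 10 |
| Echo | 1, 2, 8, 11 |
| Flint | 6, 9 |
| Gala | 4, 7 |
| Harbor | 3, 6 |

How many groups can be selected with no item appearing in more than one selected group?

5

Atlas, Bravo, Delta, Flint, Gala are pairwise disjoint (Atlas={2,11}; Bravo={1,3}; Delta={0,5,10}; Flint={6,9}; Gala={4,7}).
Every remaining group overlaps one of these, and no 6 of the listed groups are pairwise disjoint, so 5 is the maximum.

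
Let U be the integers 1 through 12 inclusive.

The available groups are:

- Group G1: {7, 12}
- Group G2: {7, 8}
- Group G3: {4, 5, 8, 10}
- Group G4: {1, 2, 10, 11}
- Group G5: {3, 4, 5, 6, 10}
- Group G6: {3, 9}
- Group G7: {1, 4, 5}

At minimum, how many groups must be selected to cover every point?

5

G1, G2, G4, G5, and G6 cover everything between them: the union {1, 2, 3, 4, 5, 6, 7, 8, 9, 10, 11, 12} is all of U.
No 4 of the 7 groups cover everything (all 35 combinations miss at least one point), so 5 is optimal.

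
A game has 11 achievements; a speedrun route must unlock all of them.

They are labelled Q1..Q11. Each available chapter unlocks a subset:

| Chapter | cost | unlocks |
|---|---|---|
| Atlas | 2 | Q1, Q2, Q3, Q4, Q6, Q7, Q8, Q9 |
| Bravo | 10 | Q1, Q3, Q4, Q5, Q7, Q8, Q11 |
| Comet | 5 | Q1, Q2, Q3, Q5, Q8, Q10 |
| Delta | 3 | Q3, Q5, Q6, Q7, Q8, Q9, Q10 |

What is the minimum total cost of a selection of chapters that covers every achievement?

Atlas, Bravo, Delta together cover every achievement (Atlas ∪ Bravo ∪ Delta = {Q1, Q2, Q3, Q4, Q5, Q6, Q7, Q8, Q9, Q10, Q11}); total cost 2 + 10 + 3 = 15.
No covering selection has total cost below 15.

15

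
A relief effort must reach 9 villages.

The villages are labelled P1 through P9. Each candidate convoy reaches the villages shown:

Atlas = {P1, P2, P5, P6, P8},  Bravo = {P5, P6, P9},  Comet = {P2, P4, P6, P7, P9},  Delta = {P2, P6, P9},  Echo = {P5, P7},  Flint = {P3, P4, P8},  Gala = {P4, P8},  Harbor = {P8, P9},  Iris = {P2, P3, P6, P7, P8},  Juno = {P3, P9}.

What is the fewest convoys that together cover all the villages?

Take {Atlas, Comet, Juno}. Their union is {P1, P2, P3, P4, P5, P6, P7, P8, P9}, which is all 9 villages.
Only Atlas contains P1, so Atlas is forced; the remaining 4 villages need at least 2 more convoys (each remaining convoy adds at most 3) — so at least 3 convoys are needed, and 3 is optimal.

3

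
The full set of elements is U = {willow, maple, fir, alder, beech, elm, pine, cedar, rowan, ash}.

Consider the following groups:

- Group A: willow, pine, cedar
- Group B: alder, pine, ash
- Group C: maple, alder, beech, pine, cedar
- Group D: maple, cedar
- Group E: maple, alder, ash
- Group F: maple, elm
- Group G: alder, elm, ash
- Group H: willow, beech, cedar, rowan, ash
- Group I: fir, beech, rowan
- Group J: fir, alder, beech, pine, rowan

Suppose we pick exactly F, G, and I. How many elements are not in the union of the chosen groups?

Union of F, G, I = {maple, fir, alder, beech, elm, rowan, ash}.
Not covered: willow, pine, cedar — 3 elements.

3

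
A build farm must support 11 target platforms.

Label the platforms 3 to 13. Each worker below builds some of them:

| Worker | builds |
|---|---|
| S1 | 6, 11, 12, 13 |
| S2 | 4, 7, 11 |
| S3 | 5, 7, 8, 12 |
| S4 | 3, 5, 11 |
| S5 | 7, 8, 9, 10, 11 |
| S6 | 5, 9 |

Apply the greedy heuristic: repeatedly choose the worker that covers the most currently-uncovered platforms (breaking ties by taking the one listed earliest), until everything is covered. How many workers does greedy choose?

4

Greedy: pick S5 (covers 5 new) → pick S1 (covers 3 new) → pick S4 (covers 2 new) → pick S2 (covers 1 new). Total picks: 4.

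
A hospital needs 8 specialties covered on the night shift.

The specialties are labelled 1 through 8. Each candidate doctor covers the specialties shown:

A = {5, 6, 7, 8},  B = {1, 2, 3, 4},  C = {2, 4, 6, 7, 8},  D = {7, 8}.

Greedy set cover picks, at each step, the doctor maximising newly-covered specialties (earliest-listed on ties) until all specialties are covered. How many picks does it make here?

3

Greedy: pick C (covers 5 new) → pick B (covers 2 new) → pick A (covers 1 new). Total picks: 3.
(The true minimum cover uses only 2 doctors, so greedy is not optimal here.)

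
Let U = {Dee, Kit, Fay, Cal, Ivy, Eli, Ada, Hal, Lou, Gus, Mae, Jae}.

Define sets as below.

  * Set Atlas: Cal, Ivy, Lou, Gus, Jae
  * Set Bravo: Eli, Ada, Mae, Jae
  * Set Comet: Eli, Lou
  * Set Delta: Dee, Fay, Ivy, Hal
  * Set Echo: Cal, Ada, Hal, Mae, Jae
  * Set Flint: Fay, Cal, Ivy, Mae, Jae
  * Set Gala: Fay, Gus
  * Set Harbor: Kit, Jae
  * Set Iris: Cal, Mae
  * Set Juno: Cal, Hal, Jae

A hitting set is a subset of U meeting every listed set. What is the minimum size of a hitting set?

4

The 4 elements {Kit, Fay, Cal, Eli} hit every set.
The sets Comet, Delta, Harbor, Iris are pairwise disjoint, so any hitting set needs a separate element for each — at least 4. Hence 4 is optimal.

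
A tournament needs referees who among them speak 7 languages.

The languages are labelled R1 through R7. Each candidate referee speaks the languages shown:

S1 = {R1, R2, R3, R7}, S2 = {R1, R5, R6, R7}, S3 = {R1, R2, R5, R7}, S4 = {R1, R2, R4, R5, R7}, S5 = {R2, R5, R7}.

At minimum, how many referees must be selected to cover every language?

Take {S1, S2, S4}. Their union is {R1, R2, R3, R4, R5, R6, R7}, which is all 7 languages.
Only S1 contains R3, so S1 is forced; the remaining 3 languages need at least 2 more referees (each remaining referee adds at most 2) — so at least 3 referees are needed, and 3 is optimal.

3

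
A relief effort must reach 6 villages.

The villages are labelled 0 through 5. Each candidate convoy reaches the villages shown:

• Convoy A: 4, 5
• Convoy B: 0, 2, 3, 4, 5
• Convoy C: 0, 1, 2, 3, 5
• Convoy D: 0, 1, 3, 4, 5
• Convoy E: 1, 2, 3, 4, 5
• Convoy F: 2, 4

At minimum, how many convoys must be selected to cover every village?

2

Take {B, C}. Their union is {0, 1, 2, 3, 4, 5}, which is all 6 villages.
No single convoy has all 6 villages (the largest, B, has 5), so 2 is optimal.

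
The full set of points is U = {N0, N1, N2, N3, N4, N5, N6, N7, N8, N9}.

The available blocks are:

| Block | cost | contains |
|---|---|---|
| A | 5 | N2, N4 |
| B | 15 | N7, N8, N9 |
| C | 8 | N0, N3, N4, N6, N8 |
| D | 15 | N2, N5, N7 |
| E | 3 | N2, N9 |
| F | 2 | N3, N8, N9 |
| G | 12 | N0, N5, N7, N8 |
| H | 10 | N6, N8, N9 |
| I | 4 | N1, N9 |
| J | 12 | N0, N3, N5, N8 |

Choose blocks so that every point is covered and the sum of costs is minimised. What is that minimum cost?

C, D, I together cover every point (C ∪ D ∪ I = {N0, N1, N2, N3, N4, N5, N6, N7, N8, N9}); total cost 8 + 15 + 4 = 27.
The greedy pick F, A, C, I, G costs 31; no covering selection beats 27.

27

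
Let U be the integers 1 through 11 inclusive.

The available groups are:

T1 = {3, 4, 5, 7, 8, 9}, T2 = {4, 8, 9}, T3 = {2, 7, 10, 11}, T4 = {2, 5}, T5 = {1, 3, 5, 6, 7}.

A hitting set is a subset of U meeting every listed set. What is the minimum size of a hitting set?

3

Take H = {2, 3, 9}. Each listed group contains at least one of these, so H is a hitting set of size 3.
No choice of 2 items meets every group, so 3 is the minimum.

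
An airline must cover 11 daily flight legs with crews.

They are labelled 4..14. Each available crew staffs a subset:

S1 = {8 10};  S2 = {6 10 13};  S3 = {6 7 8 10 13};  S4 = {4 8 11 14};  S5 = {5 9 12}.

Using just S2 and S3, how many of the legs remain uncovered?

Union of S2, S3 = {6, 7, 8, 10, 13}.
Not covered: 4, 5, 9, 11, 12, 14 — 6 legs.

6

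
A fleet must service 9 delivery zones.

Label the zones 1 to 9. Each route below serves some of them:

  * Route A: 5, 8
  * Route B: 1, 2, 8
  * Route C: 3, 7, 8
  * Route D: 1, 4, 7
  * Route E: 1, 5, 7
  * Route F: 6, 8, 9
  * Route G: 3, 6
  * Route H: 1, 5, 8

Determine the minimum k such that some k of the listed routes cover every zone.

5

Take {B, D, E, F, G}. Their union is {1, 2, 3, 4, 5, 6, 7, 8, 9}, which is all 9 zones.
No 4 of the 8 routes cover everything (all 70 combinations miss at least one zone), so 5 is optimal.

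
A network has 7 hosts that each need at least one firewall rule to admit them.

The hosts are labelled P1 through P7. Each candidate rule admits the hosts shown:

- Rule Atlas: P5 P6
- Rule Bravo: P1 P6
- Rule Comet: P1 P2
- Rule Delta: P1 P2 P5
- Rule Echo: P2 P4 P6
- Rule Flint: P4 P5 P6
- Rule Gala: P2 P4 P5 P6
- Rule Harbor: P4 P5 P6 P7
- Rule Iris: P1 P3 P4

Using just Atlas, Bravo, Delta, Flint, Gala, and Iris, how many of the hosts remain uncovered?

1

Union of Atlas, Bravo, Delta, Flint, Gala, Iris = {P1, P2, P3, P4, P5, P6}.
Not covered: P7 — 1 host.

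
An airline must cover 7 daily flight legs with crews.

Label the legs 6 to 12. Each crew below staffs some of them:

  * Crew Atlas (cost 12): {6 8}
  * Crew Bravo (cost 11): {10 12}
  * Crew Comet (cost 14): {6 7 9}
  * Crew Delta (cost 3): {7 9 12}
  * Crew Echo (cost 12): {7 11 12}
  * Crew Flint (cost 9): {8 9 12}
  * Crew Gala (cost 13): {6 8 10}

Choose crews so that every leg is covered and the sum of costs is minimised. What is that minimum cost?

28

Delta, Echo, Gala together cover every leg (Delta ∪ Echo ∪ Gala = {6, 7, 8, 9, 10, 11, 12}); total cost 3 + 12 + 13 = 28.
No covering selection has total cost below 28.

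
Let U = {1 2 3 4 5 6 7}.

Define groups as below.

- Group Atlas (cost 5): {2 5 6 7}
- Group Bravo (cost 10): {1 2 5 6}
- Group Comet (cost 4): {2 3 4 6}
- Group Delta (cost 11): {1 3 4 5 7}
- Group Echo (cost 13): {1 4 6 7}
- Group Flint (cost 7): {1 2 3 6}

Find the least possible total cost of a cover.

Comet, Delta together cover every point (Comet ∪ Delta = {1, 2, 3, 4, 5, 6, 7}); total cost 4 + 11 = 15.
The greedy pick Comet, Atlas, Flint costs 16; no covering selection beats 15.

15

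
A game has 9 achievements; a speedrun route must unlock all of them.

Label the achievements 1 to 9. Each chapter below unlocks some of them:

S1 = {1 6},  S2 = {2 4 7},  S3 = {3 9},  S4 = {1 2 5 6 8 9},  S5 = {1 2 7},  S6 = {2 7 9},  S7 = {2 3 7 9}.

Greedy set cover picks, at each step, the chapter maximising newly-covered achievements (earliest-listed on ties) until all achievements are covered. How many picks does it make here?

Greedy: pick S4 (covers 6 new) → pick S2 (covers 2 new) → pick S3 (covers 1 new). Total picks: 3.

3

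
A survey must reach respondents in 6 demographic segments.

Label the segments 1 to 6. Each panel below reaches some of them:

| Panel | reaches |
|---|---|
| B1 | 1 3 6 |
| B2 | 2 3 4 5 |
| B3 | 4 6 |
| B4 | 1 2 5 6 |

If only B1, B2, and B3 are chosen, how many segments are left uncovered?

Union of B1, B2, B3 = {1, 2, 3, 4, 5, 6} — that's every segment, so 0 are uncovered.

0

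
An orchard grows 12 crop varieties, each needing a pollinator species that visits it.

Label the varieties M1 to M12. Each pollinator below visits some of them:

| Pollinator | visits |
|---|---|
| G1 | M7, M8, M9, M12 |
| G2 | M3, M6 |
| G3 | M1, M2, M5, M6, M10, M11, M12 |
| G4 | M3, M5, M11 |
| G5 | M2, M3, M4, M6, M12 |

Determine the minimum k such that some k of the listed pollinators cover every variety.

3

G1 and G3 and G5 together: G1 ∪ G3 ∪ G5 = {M1, M2, M3, M4, M5, M6, M7, M8, M9, M10, M11, M12} — every variety is covered.
Only G3 contains M1, so G3 is forced; the remaining 5 varieties need at least 2 more pollinators (each remaining pollinator adds at most 3) — so at least 3 pollinators are needed, and 3 is optimal.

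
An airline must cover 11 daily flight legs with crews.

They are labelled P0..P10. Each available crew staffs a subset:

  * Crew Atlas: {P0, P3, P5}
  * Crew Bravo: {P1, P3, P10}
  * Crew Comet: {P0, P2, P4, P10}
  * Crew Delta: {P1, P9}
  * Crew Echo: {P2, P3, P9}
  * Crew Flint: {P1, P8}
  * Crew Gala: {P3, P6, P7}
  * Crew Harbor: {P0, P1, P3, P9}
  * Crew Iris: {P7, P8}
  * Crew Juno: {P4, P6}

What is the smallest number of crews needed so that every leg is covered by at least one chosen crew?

Atlas and Comet and Delta and Gala and Iris together: Atlas ∪ Comet ∪ Delta ∪ Gala ∪ Iris = {P0, P1, P2, P3, P4, P5, P6, P7, P8, P9, P10} — every leg is covered.
No 4 of the 10 crews cover everything (all 210 combinations miss at least one leg), so 5 is optimal.

5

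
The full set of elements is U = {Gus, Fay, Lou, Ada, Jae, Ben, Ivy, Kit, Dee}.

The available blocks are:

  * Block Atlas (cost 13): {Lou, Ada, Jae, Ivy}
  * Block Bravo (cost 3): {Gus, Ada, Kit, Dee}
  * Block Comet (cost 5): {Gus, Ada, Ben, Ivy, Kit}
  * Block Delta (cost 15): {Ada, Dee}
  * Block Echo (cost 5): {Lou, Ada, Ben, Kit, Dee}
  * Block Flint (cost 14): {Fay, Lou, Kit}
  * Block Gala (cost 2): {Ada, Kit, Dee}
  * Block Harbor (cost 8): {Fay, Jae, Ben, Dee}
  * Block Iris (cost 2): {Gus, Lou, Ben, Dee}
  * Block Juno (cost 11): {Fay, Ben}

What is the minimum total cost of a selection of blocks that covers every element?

15

Comet, Harbor, Iris together cover every element (Comet ∪ Harbor ∪ Iris = {Gus, Fay, Lou, Ada, Jae, Ben, Ivy, Kit, Dee}); total cost 5 + 8 + 2 = 15.
The greedy pick Iris, Gala, Harbor, Comet costs 17; no covering selection beats 15.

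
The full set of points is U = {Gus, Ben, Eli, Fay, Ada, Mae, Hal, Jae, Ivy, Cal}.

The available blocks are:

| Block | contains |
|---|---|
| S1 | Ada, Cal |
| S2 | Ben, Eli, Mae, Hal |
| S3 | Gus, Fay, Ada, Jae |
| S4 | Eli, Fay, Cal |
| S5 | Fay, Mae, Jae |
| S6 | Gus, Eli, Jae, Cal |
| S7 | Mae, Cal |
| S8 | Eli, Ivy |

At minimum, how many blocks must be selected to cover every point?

4

S2 and S3 and S4 and S8 together: S2 ∪ S3 ∪ S4 ∪ S8 = {Gus, Ben, Eli, Fay, Ada, Mae, Hal, Jae, Ivy, Cal} — every point is covered.
No 3 of the 8 blocks cover everything (all 56 combinations miss at least one point), so 4 is optimal.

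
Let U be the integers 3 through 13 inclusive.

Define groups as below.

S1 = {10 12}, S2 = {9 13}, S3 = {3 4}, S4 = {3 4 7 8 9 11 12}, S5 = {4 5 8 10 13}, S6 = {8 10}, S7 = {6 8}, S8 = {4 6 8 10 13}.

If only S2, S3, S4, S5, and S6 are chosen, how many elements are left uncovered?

1

Union of S2, S3, S4, S5, S6 = {3, 4, 5, 7, 8, 9, 10, 11, 12, 13}.
Not covered: 6 — 1 element.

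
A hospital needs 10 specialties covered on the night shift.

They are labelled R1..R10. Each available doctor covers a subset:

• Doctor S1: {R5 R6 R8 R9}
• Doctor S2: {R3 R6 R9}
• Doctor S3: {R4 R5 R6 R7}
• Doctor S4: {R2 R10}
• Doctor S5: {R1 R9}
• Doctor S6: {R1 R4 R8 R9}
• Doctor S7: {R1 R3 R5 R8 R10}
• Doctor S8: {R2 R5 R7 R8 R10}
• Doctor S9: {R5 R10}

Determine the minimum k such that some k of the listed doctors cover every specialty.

3

Take {S2, S6, S8}. Their union is {R1, R2, R3, R4, R5, R6, R7, R8, R9, R10}, which is all 10 specialties.
No 2 of the 9 doctors cover everything (all 36 combinations miss at least one specialty), so 3 is optimal.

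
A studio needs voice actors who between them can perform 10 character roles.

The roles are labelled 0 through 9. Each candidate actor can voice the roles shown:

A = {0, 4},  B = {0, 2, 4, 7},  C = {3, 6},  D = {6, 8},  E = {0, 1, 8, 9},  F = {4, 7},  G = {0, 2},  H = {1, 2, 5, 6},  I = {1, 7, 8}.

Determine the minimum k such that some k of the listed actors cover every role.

4

B and C and E and H together: B ∪ C ∪ E ∪ H = {0, 1, 2, 3, 4, 5, 6, 7, 8, 9} — every role is covered.
No 3 of the 9 actors cover everything (all 84 combinations miss at least one role), so 4 is optimal.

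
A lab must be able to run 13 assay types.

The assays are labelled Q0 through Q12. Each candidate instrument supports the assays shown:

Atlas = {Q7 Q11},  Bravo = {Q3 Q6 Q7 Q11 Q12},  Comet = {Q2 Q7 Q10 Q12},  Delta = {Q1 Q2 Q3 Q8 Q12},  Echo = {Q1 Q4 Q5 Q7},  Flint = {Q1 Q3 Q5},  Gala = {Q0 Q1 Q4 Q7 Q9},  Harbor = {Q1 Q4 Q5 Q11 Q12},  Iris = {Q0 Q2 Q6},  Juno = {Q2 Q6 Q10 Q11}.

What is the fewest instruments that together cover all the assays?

4

Take {Delta, Echo, Gala, Juno}. Their union is {Q0, Q1, Q2, Q3, Q4, Q5, Q6, Q7, Q8, Q9, Q10, Q11, Q12}, which is all 13 assays.
No 3 of the 10 instruments cover everything (all 120 combinations miss at least one assay), so 4 is optimal.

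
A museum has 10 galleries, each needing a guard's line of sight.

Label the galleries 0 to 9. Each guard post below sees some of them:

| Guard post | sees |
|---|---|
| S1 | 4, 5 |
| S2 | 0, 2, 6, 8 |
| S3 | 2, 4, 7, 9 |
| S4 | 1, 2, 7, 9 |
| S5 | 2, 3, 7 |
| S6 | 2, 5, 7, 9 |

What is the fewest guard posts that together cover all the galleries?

S1 and S2 and S4 and S5 together: S1 ∪ S2 ∪ S4 ∪ S5 = {0, 1, 2, 3, 4, 5, 6, 7, 8, 9} — every gallery is covered.
Only S5 contains 3, so S5 is forced; the remaining 7 galleries need at least 3 more guard posts (each remaining guard post adds at most 3) — so at least 4 guard posts are needed, and 4 is optimal.

4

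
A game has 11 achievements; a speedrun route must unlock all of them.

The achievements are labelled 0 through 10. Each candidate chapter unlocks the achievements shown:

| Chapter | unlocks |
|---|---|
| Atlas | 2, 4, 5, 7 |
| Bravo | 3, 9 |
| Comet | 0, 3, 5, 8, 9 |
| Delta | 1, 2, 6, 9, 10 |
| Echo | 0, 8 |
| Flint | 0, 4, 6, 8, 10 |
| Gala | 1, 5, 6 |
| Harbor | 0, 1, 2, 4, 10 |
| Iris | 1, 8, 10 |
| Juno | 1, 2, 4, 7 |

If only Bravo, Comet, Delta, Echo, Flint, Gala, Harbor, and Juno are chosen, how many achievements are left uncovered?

0

Union of Bravo, Comet, Delta, Echo, Flint, Gala, Harbor, Juno = {0, 1, 2, 3, 4, 5, 6, 7, 8, 9, 10} — that's every achievement, so 0 are uncovered.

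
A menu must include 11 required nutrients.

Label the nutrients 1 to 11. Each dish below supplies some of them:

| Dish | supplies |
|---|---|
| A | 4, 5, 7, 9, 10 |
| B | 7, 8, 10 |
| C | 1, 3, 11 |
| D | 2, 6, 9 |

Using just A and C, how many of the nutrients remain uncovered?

3

Union of A, C = {1, 3, 4, 5, 7, 9, 10, 11}.
Not covered: 2, 6, 8 — 3 nutrients.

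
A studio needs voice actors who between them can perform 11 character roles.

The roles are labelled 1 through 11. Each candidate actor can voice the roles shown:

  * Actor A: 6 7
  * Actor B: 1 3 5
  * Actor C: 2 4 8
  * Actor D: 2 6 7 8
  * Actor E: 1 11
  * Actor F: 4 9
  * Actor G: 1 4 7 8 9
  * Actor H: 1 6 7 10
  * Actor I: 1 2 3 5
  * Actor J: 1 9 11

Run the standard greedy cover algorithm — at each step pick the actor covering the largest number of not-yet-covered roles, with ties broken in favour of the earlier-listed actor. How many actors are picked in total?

4

Greedy: pick G (covers 5 new) → pick I (covers 3 new) → pick H (covers 2 new) → pick E (covers 1 new). Total picks: 4.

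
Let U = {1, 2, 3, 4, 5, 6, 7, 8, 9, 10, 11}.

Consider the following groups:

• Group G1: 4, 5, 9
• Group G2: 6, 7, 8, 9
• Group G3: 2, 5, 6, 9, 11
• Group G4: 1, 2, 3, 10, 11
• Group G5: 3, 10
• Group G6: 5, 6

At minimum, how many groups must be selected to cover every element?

Take {G1, G2, G4}. Their union is {1, 2, 3, 4, 5, 6, 7, 8, 9, 10, 11}, which is all 11 elements.
Each group has at most 5 elements, and 2·5 = 10 < 11 — so at least 3 groups are needed, and 3 is optimal.

3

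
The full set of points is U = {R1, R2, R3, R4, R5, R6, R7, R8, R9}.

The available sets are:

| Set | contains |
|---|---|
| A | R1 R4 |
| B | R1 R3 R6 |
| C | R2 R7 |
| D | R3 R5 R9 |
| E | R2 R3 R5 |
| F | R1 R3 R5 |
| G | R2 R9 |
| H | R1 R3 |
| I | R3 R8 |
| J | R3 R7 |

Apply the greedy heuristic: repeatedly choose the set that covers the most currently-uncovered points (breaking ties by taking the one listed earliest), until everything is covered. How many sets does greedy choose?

5

Greedy: pick B (covers 3 new) → pick C (covers 2 new) → pick D (covers 2 new) → pick A (covers 1 new) → pick I (covers 1 new). Total picks: 5.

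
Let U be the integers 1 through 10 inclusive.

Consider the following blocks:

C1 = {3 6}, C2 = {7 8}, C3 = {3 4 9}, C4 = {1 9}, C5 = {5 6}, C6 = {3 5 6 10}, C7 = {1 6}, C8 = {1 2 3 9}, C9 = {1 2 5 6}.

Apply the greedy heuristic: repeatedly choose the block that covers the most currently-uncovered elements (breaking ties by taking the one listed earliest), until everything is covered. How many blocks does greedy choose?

Greedy: pick C6 (covers 4 new) → pick C8 (covers 3 new) → pick C2 (covers 2 new) → pick C3 (covers 1 new). Total picks: 4.

4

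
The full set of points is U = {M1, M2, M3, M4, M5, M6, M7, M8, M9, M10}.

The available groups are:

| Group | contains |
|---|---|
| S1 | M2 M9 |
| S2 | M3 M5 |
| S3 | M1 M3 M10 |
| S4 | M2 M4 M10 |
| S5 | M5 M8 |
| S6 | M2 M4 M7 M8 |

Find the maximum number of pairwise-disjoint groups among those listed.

S1, S3, S5 are pairwise disjoint (S1={M2,M9}; S3={M1,M3,M10}; S5={M5,M8}).
Every remaining group overlaps one of these, and no 4 of the listed groups are pairwise disjoint, so 3 is the maximum.

3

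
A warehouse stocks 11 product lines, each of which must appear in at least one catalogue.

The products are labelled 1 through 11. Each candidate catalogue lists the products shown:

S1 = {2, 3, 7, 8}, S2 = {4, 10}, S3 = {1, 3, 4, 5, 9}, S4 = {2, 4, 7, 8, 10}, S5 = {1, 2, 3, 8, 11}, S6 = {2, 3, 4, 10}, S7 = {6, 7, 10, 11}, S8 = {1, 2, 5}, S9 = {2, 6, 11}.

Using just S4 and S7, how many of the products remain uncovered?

Union of S4, S7 = {2, 4, 6, 7, 8, 10, 11}.
Not covered: 1, 3, 5, 9 — 4 products.

4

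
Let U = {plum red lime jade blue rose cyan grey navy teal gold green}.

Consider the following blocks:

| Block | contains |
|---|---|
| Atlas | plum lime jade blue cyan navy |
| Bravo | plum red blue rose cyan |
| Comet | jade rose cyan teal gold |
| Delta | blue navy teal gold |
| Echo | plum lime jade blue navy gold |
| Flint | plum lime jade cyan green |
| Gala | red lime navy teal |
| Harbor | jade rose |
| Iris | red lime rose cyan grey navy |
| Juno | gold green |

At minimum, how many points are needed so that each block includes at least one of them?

3

Take H = {rose, navy, green}. Each listed block contains at least one of these, so H is a hitting set of size 3.
The blocks Gala, Harbor, Juno are pairwise disjoint, so any hitting set needs a separate point for each — at least 3. Hence 3 is optimal.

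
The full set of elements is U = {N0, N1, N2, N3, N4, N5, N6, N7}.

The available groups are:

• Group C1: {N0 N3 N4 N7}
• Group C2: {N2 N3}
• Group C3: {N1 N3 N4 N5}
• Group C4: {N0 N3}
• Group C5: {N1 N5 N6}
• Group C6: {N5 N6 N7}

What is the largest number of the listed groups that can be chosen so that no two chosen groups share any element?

C2, C6 are pairwise disjoint (C2={N2,N3}; C6={N5,N6,N7}).
Every remaining group overlaps one of these, and no 3 of the listed groups are pairwise disjoint, so 2 is the maximum.

2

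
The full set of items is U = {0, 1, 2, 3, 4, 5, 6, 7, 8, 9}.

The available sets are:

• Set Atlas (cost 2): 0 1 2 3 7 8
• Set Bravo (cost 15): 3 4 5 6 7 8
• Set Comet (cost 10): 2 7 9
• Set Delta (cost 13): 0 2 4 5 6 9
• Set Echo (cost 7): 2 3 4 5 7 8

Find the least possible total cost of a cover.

Atlas, Delta together cover every item (Atlas ∪ Delta = {0, 1, 2, 3, 4, 5, 6, 7, 8, 9}); total cost 2 + 13 = 15.
No covering selection has total cost below 15.

15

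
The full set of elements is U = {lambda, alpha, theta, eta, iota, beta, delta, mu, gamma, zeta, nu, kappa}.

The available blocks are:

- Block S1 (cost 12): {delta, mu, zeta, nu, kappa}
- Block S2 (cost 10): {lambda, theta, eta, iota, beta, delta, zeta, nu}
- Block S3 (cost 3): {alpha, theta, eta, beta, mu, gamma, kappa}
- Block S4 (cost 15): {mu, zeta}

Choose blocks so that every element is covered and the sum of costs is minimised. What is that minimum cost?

13

S2, S3 together cover every element (S2 ∪ S3 = {lambda, alpha, theta, eta, iota, beta, delta, mu, gamma, zeta, nu, kappa}); total cost 10 + 3 = 13.
No covering selection has total cost below 13.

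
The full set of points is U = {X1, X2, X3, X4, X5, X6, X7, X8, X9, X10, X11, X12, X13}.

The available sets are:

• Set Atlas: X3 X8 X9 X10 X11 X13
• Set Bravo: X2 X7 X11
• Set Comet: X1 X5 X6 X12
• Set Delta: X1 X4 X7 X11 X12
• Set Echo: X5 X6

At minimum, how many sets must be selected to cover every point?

4

Atlas and Bravo and Comet and Delta together: Atlas ∪ Bravo ∪ Comet ∪ Delta = {X1, X2, X3, X4, X5, X6, X7, X8, X9, X10, X11, X12, X13} — every point is covered.
No 3 of the 5 sets cover everything (all 10 combinations miss at least one point), so 4 is optimal.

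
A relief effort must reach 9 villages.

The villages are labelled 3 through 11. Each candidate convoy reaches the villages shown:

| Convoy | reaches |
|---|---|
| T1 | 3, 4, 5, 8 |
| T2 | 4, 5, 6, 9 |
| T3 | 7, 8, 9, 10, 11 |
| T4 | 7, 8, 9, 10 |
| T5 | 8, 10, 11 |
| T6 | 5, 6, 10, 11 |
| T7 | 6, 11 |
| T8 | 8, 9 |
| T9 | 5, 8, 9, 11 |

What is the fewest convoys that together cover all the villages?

3

Take {T1, T3, T7}. Their union is {3, 4, 5, 6, 7, 8, 9, 10, 11}, which is all 9 villages.
Only T1 contains 3, so T1 is forced; the remaining 5 villages need at least 2 more convoys (each remaining convoy adds at most 4) — so at least 3 convoys are needed, and 3 is optimal.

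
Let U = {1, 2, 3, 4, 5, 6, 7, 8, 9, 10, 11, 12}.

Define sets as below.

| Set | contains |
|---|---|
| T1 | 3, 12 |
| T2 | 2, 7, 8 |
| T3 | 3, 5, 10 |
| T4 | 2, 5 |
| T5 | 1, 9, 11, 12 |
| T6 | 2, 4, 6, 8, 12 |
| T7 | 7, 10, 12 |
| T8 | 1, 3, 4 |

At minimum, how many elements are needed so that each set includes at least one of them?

The 3 elements {2, 3, 12} hit every set.
The sets T2, T3, T5 are pairwise disjoint, so any hitting set needs a separate element for each — at least 3. Hence 3 is optimal.

3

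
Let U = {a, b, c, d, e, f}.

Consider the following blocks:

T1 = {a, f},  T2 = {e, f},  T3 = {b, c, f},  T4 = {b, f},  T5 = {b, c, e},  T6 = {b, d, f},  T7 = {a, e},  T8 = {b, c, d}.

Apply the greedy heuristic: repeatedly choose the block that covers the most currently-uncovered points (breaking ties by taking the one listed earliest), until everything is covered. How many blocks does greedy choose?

3

Greedy: pick T3 (covers 3 new) → pick T7 (covers 2 new) → pick T6 (covers 1 new). Total picks: 3.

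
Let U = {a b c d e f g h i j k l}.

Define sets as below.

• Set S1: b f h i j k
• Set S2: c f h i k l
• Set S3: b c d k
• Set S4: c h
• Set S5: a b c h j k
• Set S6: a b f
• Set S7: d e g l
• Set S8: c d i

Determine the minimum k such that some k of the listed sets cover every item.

3

S2 and S5 and S7 together: S2 ∪ S5 ∪ S7 = {a, b, c, d, e, f, g, h, i, j, k, l} — every item is covered.
Only S7 contains e, so S7 is forced; the remaining 8 items need at least 2 more sets (each remaining set adds at most 6) — so at least 3 sets are needed, and 3 is optimal.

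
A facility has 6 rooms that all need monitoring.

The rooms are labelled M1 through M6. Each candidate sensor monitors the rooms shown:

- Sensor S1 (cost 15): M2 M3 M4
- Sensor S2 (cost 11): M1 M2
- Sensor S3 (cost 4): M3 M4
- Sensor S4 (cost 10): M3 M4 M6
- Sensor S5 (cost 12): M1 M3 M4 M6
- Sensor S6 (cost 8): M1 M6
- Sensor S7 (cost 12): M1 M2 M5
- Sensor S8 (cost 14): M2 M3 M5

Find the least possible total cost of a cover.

S4, S7 together cover every room (S4 ∪ S7 = {M1, M2, M3, M4, M5, M6}); total cost 10 + 12 = 22.
The greedy pick S3, S6, S7 costs 24; no covering selection beats 22.

22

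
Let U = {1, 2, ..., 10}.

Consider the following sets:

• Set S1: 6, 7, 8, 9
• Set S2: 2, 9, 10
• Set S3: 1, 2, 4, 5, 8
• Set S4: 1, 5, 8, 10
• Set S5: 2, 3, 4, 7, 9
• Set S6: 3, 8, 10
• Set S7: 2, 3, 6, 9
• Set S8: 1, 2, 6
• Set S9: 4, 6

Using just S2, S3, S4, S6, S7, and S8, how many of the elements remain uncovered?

Union of S2, S3, S4, S6, S7, S8 = {1, 2, 3, 4, 5, 6, 8, 9, 10}.
Not covered: 7 — 1 element.

1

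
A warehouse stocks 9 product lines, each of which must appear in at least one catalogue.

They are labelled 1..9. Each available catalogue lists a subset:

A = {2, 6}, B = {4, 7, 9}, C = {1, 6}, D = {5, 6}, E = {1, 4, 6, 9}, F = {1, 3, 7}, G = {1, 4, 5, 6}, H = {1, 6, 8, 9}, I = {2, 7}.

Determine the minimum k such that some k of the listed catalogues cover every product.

4

A and F and G and H together: A ∪ F ∪ G ∪ H = {1, 2, 3, 4, 5, 6, 7, 8, 9} — every product is covered.
Only H contains 8, so H is forced; the remaining 5 products need at least 3 more catalogues (each remaining catalogue adds at most 2) — so at least 4 catalogues are needed, and 4 is optimal.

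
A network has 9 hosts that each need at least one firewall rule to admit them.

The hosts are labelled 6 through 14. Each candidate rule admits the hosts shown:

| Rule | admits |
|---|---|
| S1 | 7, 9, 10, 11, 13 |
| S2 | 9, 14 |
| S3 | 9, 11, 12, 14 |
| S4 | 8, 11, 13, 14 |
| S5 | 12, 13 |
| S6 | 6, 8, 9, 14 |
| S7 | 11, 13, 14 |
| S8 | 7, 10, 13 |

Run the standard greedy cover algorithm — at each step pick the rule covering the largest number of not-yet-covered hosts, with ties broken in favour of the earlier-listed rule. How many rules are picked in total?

3

Greedy: pick S1 (covers 5 new) → pick S6 (covers 3 new) → pick S3 (covers 1 new). Total picks: 3.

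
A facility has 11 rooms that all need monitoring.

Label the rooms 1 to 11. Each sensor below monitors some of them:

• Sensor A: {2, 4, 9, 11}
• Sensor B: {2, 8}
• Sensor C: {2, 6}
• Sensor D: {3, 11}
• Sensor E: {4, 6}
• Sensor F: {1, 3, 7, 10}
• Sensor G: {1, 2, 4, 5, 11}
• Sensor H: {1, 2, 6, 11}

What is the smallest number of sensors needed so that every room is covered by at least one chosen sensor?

Take {A, B, C, F, G}. Their union is {1, 2, 3, 4, 5, 6, 7, 8, 9, 10, 11}, which is all 11 rooms.
No 4 of the 8 sensors cover everything (all 70 combinations miss at least one room), so 5 is optimal.

5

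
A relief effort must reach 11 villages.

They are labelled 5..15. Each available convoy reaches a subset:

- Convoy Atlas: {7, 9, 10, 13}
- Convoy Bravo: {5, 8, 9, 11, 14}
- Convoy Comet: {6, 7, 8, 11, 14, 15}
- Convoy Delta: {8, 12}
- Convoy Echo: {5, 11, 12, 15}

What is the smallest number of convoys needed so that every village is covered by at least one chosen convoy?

3

Take {Atlas, Comet, Echo}. Their union is {5, 6, 7, 8, 9, 10, 11, 12, 13, 14, 15}, which is all 11 villages.
Only Comet contains 6, so Comet is forced; the remaining 5 villages need at least 2 more convoys (each remaining convoy adds at most 3) — so at least 3 convoys are needed, and 3 is optimal.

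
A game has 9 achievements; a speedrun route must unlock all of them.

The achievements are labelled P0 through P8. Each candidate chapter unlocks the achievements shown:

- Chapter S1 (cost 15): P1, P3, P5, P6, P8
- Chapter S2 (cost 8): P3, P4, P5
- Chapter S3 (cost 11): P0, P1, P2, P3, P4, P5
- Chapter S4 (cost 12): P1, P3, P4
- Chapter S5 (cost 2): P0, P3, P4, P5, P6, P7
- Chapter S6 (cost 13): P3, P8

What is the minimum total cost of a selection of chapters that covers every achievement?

26

S3, S5, S6 together cover every achievement (S3 ∪ S5 ∪ S6 = {P0, P1, P2, P3, P4, P5, P6, P7, P8}); total cost 11 + 2 + 13 = 26.
No covering selection has total cost below 26.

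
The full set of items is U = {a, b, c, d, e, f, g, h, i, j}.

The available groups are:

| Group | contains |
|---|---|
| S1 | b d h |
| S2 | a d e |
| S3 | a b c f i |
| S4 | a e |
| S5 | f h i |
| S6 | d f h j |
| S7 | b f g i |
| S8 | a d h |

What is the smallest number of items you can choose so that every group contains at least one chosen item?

The 3 items {a, f, h} hit every group.
No choice of 2 items meets every group, so 3 is the minimum.

3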